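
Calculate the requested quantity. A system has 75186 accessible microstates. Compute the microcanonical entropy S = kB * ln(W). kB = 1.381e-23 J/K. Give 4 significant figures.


Step 1: ln(W) = ln(75186) = 11.23
Step 2: S = kB * ln(W) = 1.381e-23 * 11.23
Step 3: S = 1.551e-22 J/K

1.551e-22


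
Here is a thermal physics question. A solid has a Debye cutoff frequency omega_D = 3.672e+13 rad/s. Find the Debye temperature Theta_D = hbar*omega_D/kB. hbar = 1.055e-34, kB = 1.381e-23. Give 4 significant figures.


Step 1: hbar*omega_D = 1.055e-34 * 3.672e+13 = 3.874e-21 J
Step 2: Theta_D = 3.874e-21 / 1.381e-23
Step 3: Theta_D = 280.5 K

280.5


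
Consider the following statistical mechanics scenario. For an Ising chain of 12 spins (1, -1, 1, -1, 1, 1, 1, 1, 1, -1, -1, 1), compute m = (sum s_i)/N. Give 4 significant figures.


Step 1: Count up spins (+1): 8, down spins (-1): 4
Step 2: Total magnetization M = 8 - 4 = 4
Step 3: m = M/N = 4/12 = 0.3333

0.3333


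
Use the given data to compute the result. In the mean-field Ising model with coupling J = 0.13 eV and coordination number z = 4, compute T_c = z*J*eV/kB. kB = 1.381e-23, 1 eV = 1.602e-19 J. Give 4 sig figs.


Step 1: z*J = 4*0.13 = 0.52 eV
Step 2: Convert to Joules: 0.52*1.602e-19 = 8.33e-20 J
Step 3: T_c = 8.33e-20 / 1.381e-23 = 6032 K

6032


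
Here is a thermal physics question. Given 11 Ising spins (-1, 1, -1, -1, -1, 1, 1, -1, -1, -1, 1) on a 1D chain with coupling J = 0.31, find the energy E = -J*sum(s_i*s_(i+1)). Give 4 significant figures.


Step 1: Nearest-neighbor products: -1, -1, 1, 1, -1, 1, -1, 1, 1, -1
Step 2: Sum of products = 0
Step 3: E = -0.31 * 0 = 0

0


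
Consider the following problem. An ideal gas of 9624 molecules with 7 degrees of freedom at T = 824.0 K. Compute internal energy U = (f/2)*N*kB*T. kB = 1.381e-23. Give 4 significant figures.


Step 1: f/2 = 7/2 = 3.5
Step 2: N*kB*T = 9624*1.381e-23*824.0 = 1.095e-16
Step 3: U = 3.5 * 1.095e-16 = 3.833e-16 J

3.833e-16


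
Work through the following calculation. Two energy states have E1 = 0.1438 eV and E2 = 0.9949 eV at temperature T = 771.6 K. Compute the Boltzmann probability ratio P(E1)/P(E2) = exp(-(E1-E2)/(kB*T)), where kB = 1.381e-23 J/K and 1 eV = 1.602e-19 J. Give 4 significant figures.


Step 1: Compute energy difference dE = E1 - E2 = 0.1438 - 0.9949 = -0.8511 eV
Step 2: Convert to Joules: dE_J = -0.8511 * 1.602e-19 = -1.363e-19 J
Step 3: Compute exponent = -dE_J / (kB * T) = -(-1.363e-19) / (1.381e-23 * 771.6) = 12.8
Step 4: P(E1)/P(E2) = exp(12.8) = 3.606e+05

3.606e+05


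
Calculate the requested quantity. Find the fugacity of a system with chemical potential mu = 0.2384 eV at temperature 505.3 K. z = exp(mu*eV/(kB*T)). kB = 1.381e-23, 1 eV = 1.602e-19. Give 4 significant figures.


Step 1: Convert mu to Joules: 0.2384*1.602e-19 = 3.819e-20 J
Step 2: kB*T = 1.381e-23*505.3 = 6.978e-21 J
Step 3: mu/(kB*T) = 5.473
Step 4: z = exp(5.473) = 238.2

238.2


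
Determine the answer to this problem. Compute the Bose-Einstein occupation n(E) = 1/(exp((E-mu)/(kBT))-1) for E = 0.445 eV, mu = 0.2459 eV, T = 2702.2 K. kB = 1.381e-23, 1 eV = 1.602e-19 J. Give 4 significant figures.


Step 1: (E - mu) = 0.1991 eV
Step 2: x = (E-mu)*eV/(kB*T) = 0.1991*1.602e-19/(1.381e-23*2702.2) = 0.8547
Step 3: exp(x) = 2.351
Step 4: n = 1/(exp(x)-1) = 0.7404

0.7404


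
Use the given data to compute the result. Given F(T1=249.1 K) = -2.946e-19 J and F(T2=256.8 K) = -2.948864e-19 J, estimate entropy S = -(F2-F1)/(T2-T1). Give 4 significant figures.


Step 1: dF = F2 - F1 = -2.948864e-19 - (-2.946e-19) = -2.864e-22 J
Step 2: dT = T2 - T1 = 256.8 - 249.1 = 7.7 K
Step 3: S = -dF/dT = -(-2.864e-22)/7.7 = 3.719e-23 J/K

3.719e-23


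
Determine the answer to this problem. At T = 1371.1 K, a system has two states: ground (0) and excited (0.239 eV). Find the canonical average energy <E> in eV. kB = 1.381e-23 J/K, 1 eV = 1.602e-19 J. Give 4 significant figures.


Step 1: beta*E = 0.239*1.602e-19/(1.381e-23*1371.1) = 2.022
Step 2: exp(-beta*E) = 0.1324
Step 3: <E> = 0.239*0.1324/(1+0.1324) = 0.02794 eV

0.02794


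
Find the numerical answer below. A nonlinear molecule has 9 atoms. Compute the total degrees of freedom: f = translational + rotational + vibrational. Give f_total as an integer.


Step 1: Translational DOF = 3
Step 2: Rotational DOF (nonlinear) = 3
Step 3: Vibrational DOF = 3*9 - 6 = 21
Step 4: Total = 3 + 3 + 21 = 27

27


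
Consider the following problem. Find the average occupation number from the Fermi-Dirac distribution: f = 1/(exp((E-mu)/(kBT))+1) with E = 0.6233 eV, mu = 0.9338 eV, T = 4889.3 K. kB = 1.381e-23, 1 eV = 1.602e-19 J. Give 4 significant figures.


Step 1: (E - mu) = 0.6233 - 0.9338 = -0.3105 eV
Step 2: Convert: (E-mu)*eV = -4.974e-20 J
Step 3: x = (E-mu)*eV/(kB*T) = -0.7367
Step 4: f = 1/(exp(-0.7367)+1) = 0.6763

0.6763


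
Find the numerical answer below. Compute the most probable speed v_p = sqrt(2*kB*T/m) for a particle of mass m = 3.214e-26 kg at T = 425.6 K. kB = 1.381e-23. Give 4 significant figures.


Step 1: Numerator = 2*kB*T = 2*1.381e-23*425.6 = 1.176e-20
Step 2: Ratio = 1.176e-20 / 3.214e-26 = 3.657e+05
Step 3: v_p = sqrt(3.657e+05) = 604.8 m/s

604.8


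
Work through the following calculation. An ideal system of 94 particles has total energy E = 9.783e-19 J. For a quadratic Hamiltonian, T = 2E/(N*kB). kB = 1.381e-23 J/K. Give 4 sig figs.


Step 1: Numerator = 2*E = 2*9.783e-19 = 1.957e-18 J
Step 2: Denominator = N*kB = 94*1.381e-23 = 1.298e-21
Step 3: T = 1.957e-18 / 1.298e-21 = 1507 K

1507


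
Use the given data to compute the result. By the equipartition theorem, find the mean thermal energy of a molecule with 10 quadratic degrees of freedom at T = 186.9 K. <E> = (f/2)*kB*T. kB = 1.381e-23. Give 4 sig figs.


Step 1: f/2 = 10/2 = 5
Step 2: kB*T = 1.381e-23 * 186.9 = 2.581e-21
Step 3: <E> = 5 * 2.581e-21 = 1.291e-20 J

1.291e-20


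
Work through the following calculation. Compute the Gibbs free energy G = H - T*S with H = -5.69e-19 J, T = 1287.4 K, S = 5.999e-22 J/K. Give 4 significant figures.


Step 1: T*S = 1287.4 * 5.999e-22 = 7.723e-19 J
Step 2: G = H - T*S = -5.69e-19 - 7.723e-19
Step 3: G = -1.341e-18 J

-1.341e-18


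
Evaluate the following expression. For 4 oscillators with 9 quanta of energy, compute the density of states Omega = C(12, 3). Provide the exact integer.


Step 1: Use binomial coefficient C(12, 3)
Step 2: Numerator = 12! / 9!
Step 3: Denominator = 3!
Step 4: Omega = 220

220


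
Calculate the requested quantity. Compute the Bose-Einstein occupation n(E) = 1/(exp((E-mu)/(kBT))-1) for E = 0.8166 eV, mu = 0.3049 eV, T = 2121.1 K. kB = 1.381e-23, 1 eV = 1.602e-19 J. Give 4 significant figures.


Step 1: (E - mu) = 0.5117 eV
Step 2: x = (E-mu)*eV/(kB*T) = 0.5117*1.602e-19/(1.381e-23*2121.1) = 2.798
Step 3: exp(x) = 16.42
Step 4: n = 1/(exp(x)-1) = 0.06485

0.06485


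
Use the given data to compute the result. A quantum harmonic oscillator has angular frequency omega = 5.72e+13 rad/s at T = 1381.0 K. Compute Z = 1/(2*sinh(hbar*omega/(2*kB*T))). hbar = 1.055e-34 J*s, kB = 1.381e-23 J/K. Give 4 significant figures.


Step 1: Compute x = hbar*omega/(kB*T) = 1.055e-34*5.72e+13/(1.381e-23*1381.0) = 0.3164
Step 2: x/2 = 0.1582
Step 3: sinh(x/2) = 0.1589
Step 4: Z = 1/(2*0.1589) = 3.147

3.147


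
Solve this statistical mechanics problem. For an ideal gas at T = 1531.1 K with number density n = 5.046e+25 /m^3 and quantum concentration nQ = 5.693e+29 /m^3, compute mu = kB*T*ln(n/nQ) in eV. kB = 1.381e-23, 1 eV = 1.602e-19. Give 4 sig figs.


Step 1: n/nQ = 5.046e+25/5.693e+29 = 8.864e-05
Step 2: ln(n/nQ) = -9.331
Step 3: mu = kB*T*ln(n/nQ) = 2.114e-20*-9.331 = -1.973e-19 J
Step 4: Convert to eV: -1.973e-19/1.602e-19 = -1.232 eV

-1.232


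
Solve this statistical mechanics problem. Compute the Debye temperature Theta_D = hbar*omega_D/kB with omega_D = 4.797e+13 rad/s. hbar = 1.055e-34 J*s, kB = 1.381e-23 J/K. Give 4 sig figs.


Step 1: hbar*omega_D = 1.055e-34 * 4.797e+13 = 5.061e-21 J
Step 2: Theta_D = 5.061e-21 / 1.381e-23
Step 3: Theta_D = 366.5 K

366.5


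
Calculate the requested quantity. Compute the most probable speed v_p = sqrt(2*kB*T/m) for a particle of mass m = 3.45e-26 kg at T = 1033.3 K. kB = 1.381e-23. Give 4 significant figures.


Step 1: Numerator = 2*kB*T = 2*1.381e-23*1033.3 = 2.854e-20
Step 2: Ratio = 2.854e-20 / 3.45e-26 = 8.272e+05
Step 3: v_p = sqrt(8.272e+05) = 909.5 m/s

909.5


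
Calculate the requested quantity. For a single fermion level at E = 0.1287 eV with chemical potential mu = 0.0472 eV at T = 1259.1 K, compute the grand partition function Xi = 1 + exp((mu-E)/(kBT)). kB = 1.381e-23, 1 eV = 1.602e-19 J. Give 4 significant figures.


Step 1: (mu - E) = 0.0472 - 0.1287 = -0.0815 eV
Step 2: x = (mu-E)*eV/(kB*T) = -0.0815*1.602e-19/(1.381e-23*1259.1) = -0.7509
Step 3: exp(x) = 0.472
Step 4: Xi = 1 + 0.472 = 1.472

1.472


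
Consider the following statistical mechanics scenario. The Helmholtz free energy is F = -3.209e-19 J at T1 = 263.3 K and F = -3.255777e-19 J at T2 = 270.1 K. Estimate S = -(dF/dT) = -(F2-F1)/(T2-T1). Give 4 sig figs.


Step 1: dF = F2 - F1 = -3.255777e-19 - (-3.209e-19) = -4.6777e-21 J
Step 2: dT = T2 - T1 = 270.1 - 263.3 = 6.8 K
Step 3: S = -dF/dT = -(-4.6777e-21)/6.8 = 6.879e-22 J/K

6.879e-22


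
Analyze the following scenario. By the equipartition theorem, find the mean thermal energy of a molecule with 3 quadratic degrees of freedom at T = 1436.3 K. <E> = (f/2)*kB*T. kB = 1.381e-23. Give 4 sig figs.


Step 1: f/2 = 3/2 = 1.5
Step 2: kB*T = 1.381e-23 * 1436.3 = 1.984e-20
Step 3: <E> = 1.5 * 1.984e-20 = 2.975e-20 J

2.975e-20


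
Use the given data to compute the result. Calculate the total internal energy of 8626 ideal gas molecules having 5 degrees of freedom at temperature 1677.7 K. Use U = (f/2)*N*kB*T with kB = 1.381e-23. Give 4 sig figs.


Step 1: f/2 = 5/2 = 2.5
Step 2: N*kB*T = 8626*1.381e-23*1677.7 = 1.999e-16
Step 3: U = 2.5 * 1.999e-16 = 4.996e-16 J

4.996e-16


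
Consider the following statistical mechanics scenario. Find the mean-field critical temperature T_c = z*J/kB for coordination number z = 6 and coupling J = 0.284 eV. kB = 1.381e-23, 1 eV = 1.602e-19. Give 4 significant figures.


Step 1: z*J = 6*0.284 = 1.704 eV
Step 2: Convert to Joules: 1.704*1.602e-19 = 2.73e-19 J
Step 3: T_c = 2.73e-19 / 1.381e-23 = 1.977e+04 K

1.977e+04


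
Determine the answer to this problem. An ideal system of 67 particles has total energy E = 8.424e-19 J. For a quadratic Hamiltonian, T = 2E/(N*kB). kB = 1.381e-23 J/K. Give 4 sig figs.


Step 1: Numerator = 2*E = 2*8.424e-19 = 1.685e-18 J
Step 2: Denominator = N*kB = 67*1.381e-23 = 9.253e-22
Step 3: T = 1.685e-18 / 9.253e-22 = 1821 K

1821


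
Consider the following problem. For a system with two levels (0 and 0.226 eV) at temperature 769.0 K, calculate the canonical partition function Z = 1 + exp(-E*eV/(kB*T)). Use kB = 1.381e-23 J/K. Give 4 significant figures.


Step 1: Compute beta*E = E*eV/(kB*T) = 0.226*1.602e-19/(1.381e-23*769.0) = 3.409
Step 2: exp(-beta*E) = exp(-3.409) = 0.03307
Step 3: Z = 1 + 0.03307 = 1.033

1.033


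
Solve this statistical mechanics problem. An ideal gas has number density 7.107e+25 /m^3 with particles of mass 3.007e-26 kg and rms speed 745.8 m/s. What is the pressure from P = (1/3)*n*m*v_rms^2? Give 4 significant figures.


Step 1: v_rms^2 = 745.8^2 = 5.562e+05
Step 2: n*m = 7.107e+25*3.007e-26 = 2.137
Step 3: P = (1/3)*2.137*5.562e+05 = 3.962e+05 Pa

3.962e+05


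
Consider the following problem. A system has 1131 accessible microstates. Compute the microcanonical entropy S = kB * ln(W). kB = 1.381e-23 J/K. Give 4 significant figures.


Step 1: ln(W) = ln(1131) = 7.031
Step 2: S = kB * ln(W) = 1.381e-23 * 7.031
Step 3: S = 9.71e-23 J/K

9.71e-23


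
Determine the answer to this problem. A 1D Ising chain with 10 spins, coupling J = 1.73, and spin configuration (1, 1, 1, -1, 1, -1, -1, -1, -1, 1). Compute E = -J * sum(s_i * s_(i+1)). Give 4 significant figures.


Step 1: Nearest-neighbor products: 1, 1, -1, -1, -1, 1, 1, 1, -1
Step 2: Sum of products = 1
Step 3: E = -1.73 * 1 = -1.73

-1.73


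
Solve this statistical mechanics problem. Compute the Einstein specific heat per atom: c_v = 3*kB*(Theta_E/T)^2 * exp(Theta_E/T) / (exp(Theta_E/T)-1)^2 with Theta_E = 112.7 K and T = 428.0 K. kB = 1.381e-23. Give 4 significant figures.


Step 1: x = Theta_E/T = 112.7/428.0 = 0.2633
Step 2: x^2 = 0.06934
Step 3: exp(x) = 1.301
Step 4: c_v = 3*1.381e-23*0.06934*1.301/(1.301-1)^2 = 4.119e-23

4.119e-23


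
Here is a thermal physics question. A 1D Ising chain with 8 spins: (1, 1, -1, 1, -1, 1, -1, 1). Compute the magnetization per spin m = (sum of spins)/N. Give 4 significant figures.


Step 1: Count up spins (+1): 5, down spins (-1): 3
Step 2: Total magnetization M = 5 - 3 = 2
Step 3: m = M/N = 2/8 = 0.25

0.25


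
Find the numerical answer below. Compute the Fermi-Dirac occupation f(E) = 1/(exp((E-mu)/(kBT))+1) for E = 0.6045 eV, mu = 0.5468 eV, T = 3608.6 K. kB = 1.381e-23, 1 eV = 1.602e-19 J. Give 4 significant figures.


Step 1: (E - mu) = 0.6045 - 0.5468 = 0.0577 eV
Step 2: Convert: (E-mu)*eV = 9.244e-21 J
Step 3: x = (E-mu)*eV/(kB*T) = 0.1855
Step 4: f = 1/(exp(0.1855)+1) = 0.4538

0.4538


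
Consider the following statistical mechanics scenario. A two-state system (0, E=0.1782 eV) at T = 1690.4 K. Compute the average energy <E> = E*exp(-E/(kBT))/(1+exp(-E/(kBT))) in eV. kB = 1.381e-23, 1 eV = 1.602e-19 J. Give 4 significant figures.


Step 1: beta*E = 0.1782*1.602e-19/(1.381e-23*1690.4) = 1.223
Step 2: exp(-beta*E) = 0.2944
Step 3: <E> = 0.1782*0.2944/(1+0.2944) = 0.04053 eV

0.04053


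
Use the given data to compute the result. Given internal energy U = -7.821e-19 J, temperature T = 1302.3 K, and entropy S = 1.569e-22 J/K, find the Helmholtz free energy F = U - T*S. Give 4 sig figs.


Step 1: T*S = 1302.3 * 1.569e-22 = 2.043e-19 J
Step 2: F = U - T*S = -7.821e-19 - 2.043e-19
Step 3: F = -9.864e-19 J

-9.864e-19


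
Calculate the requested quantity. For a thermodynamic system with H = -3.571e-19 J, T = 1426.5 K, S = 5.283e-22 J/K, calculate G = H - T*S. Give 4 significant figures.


Step 1: T*S = 1426.5 * 5.283e-22 = 7.536e-19 J
Step 2: G = H - T*S = -3.571e-19 - 7.536e-19
Step 3: G = -1.111e-18 J

-1.111e-18


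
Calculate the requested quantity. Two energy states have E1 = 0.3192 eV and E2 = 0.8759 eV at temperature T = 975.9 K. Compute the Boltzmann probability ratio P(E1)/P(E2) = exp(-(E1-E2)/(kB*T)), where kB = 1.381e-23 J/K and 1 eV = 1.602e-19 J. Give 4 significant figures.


Step 1: Compute energy difference dE = E1 - E2 = 0.3192 - 0.8759 = -0.5567 eV
Step 2: Convert to Joules: dE_J = -0.5567 * 1.602e-19 = -8.918e-20 J
Step 3: Compute exponent = -dE_J / (kB * T) = -(-8.918e-20) / (1.381e-23 * 975.9) = 6.617
Step 4: P(E1)/P(E2) = exp(6.617) = 748

748


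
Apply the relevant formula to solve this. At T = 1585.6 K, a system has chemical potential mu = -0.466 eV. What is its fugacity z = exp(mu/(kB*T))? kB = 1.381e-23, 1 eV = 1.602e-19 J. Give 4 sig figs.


Step 1: Convert mu to Joules: -0.466*1.602e-19 = -7.465e-20 J
Step 2: kB*T = 1.381e-23*1585.6 = 2.19e-20 J
Step 3: mu/(kB*T) = -3.409
Step 4: z = exp(-3.409) = 0.03307

0.03307


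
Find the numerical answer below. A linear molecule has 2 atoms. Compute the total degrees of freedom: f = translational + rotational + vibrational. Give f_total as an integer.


Step 1: Translational DOF = 3
Step 2: Rotational DOF (linear) = 2
Step 3: Vibrational DOF = 3*2 - 5 = 1
Step 4: Total = 3 + 2 + 1 = 6

6


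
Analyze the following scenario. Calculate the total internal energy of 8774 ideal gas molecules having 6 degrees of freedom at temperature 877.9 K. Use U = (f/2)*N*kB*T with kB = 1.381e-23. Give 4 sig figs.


Step 1: f/2 = 6/2 = 3.0
Step 2: N*kB*T = 8774*1.381e-23*877.9 = 1.064e-16
Step 3: U = 3.0 * 1.064e-16 = 3.191e-16 J

3.191e-16


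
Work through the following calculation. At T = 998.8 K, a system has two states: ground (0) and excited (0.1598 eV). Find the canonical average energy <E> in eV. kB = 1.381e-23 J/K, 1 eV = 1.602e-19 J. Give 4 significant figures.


Step 1: beta*E = 0.1598*1.602e-19/(1.381e-23*998.8) = 1.856
Step 2: exp(-beta*E) = 0.1563
Step 3: <E> = 0.1598*0.1563/(1+0.1563) = 0.0216 eV

0.0216


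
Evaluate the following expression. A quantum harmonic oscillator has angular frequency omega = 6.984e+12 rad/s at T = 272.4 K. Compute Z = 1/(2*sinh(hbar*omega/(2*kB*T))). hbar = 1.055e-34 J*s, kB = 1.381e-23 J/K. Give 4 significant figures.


Step 1: Compute x = hbar*omega/(kB*T) = 1.055e-34*6.984e+12/(1.381e-23*272.4) = 0.1959
Step 2: x/2 = 0.09793
Step 3: sinh(x/2) = 0.09809
Step 4: Z = 1/(2*0.09809) = 5.097

5.097


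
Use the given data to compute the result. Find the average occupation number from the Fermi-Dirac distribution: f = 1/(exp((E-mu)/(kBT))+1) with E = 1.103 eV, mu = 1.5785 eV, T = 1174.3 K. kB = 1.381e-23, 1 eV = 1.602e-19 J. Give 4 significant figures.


Step 1: (E - mu) = 1.103 - 1.5785 = -0.4755 eV
Step 2: Convert: (E-mu)*eV = -7.618e-20 J
Step 3: x = (E-mu)*eV/(kB*T) = -4.697
Step 4: f = 1/(exp(-4.697)+1) = 0.991

0.991


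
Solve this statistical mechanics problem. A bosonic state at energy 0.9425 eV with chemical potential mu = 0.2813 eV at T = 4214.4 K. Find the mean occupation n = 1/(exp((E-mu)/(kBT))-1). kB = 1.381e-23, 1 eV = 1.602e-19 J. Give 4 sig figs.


Step 1: (E - mu) = 0.6612 eV
Step 2: x = (E-mu)*eV/(kB*T) = 0.6612*1.602e-19/(1.381e-23*4214.4) = 1.82
Step 3: exp(x) = 6.172
Step 4: n = 1/(exp(x)-1) = 0.1934

0.1934


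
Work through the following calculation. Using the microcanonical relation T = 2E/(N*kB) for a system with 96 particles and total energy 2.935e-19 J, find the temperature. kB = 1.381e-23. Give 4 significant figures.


Step 1: Numerator = 2*E = 2*2.935e-19 = 5.87e-19 J
Step 2: Denominator = N*kB = 96*1.381e-23 = 1.326e-21
Step 3: T = 5.87e-19 / 1.326e-21 = 442.8 K

442.8


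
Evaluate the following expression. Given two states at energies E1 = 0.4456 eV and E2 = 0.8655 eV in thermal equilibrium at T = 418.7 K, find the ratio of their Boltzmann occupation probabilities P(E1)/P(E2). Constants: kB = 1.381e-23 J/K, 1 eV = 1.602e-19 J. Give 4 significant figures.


Step 1: Compute energy difference dE = E1 - E2 = 0.4456 - 0.8655 = -0.4199 eV
Step 2: Convert to Joules: dE_J = -0.4199 * 1.602e-19 = -6.727e-20 J
Step 3: Compute exponent = -dE_J / (kB * T) = -(-6.727e-20) / (1.381e-23 * 418.7) = 11.63
Step 4: P(E1)/P(E2) = exp(11.63) = 1.128e+05

1.128e+05


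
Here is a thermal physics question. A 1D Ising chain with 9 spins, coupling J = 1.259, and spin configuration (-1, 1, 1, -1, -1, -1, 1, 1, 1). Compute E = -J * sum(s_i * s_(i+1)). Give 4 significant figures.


Step 1: Nearest-neighbor products: -1, 1, -1, 1, 1, -1, 1, 1
Step 2: Sum of products = 2
Step 3: E = -1.259 * 2 = -2.518

-2.518


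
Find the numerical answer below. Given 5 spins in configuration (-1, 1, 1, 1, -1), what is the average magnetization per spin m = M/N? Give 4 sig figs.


Step 1: Count up spins (+1): 3, down spins (-1): 2
Step 2: Total magnetization M = 3 - 2 = 1
Step 3: m = M/N = 1/5 = 0.2

0.2


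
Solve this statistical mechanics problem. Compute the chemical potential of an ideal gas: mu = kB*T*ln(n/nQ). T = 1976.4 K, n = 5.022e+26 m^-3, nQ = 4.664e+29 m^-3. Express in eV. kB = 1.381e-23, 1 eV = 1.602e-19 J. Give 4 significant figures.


Step 1: n/nQ = 5.022e+26/4.664e+29 = 0.001077
Step 2: ln(n/nQ) = -6.834
Step 3: mu = kB*T*ln(n/nQ) = 2.729e-20*-6.834 = -1.865e-19 J
Step 4: Convert to eV: -1.865e-19/1.602e-19 = -1.164 eV

-1.164


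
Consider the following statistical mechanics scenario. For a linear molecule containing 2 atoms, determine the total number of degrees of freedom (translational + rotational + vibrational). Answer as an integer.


Step 1: Translational DOF = 3
Step 2: Rotational DOF (linear) = 2
Step 3: Vibrational DOF = 3*2 - 5 = 1
Step 4: Total = 3 + 2 + 1 = 6

6


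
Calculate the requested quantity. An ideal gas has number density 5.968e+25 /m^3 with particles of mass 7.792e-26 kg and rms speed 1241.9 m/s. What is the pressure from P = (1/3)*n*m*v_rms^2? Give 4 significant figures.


Step 1: v_rms^2 = 1241.9^2 = 1.542e+06
Step 2: n*m = 5.968e+25*7.792e-26 = 4.65
Step 3: P = (1/3)*4.65*1.542e+06 = 2.391e+06 Pa

2.391e+06


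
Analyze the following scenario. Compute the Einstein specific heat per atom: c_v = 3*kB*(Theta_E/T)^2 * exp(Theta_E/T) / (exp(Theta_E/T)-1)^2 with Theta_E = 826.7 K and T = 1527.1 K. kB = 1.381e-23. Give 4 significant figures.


Step 1: x = Theta_E/T = 826.7/1527.1 = 0.5414
Step 2: x^2 = 0.2931
Step 3: exp(x) = 1.718
Step 4: c_v = 3*1.381e-23*0.2931*1.718/(1.718-1)^2 = 4.043e-23

4.043e-23


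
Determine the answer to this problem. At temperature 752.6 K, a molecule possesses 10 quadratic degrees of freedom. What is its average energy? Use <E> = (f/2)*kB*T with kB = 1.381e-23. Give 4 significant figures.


Step 1: f/2 = 10/2 = 5
Step 2: kB*T = 1.381e-23 * 752.6 = 1.039e-20
Step 3: <E> = 5 * 1.039e-20 = 5.197e-20 J

5.197e-20


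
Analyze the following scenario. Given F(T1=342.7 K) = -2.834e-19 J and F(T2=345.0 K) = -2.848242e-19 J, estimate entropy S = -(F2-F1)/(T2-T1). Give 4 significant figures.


Step 1: dF = F2 - F1 = -2.848242e-19 - (-2.834e-19) = -1.4242e-21 J
Step 2: dT = T2 - T1 = 345.0 - 342.7 = 2.3 K
Step 3: S = -dF/dT = -(-1.4242e-21)/2.3 = 6.192e-22 J/K

6.192e-22


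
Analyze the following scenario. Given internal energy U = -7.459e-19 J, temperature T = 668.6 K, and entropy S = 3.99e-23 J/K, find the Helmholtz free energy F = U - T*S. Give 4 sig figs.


Step 1: T*S = 668.6 * 3.99e-23 = 2.668e-20 J
Step 2: F = U - T*S = -7.459e-19 - 2.668e-20
Step 3: F = -7.726e-19 J

-7.726e-19


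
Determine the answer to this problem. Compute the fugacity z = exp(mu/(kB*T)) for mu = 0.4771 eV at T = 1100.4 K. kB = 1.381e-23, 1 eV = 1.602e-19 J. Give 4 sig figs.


Step 1: Convert mu to Joules: 0.4771*1.602e-19 = 7.643e-20 J
Step 2: kB*T = 1.381e-23*1100.4 = 1.52e-20 J
Step 3: mu/(kB*T) = 5.03
Step 4: z = exp(5.03) = 152.9

152.9


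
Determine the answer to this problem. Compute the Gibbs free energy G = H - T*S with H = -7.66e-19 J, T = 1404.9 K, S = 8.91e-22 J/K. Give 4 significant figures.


Step 1: T*S = 1404.9 * 8.91e-22 = 1.252e-18 J
Step 2: G = H - T*S = -7.66e-19 - 1.252e-18
Step 3: G = -2.018e-18 J

-2.018e-18


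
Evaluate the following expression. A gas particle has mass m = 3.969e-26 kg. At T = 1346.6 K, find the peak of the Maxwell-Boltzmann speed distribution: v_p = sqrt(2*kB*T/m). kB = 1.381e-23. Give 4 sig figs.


Step 1: Numerator = 2*kB*T = 2*1.381e-23*1346.6 = 3.719e-20
Step 2: Ratio = 3.719e-20 / 3.969e-26 = 9.371e+05
Step 3: v_p = sqrt(9.371e+05) = 968 m/s

968


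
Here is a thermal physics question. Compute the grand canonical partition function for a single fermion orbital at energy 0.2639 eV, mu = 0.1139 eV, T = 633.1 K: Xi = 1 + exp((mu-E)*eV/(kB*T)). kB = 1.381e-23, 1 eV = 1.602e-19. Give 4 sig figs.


Step 1: (mu - E) = 0.1139 - 0.2639 = -0.15 eV
Step 2: x = (mu-E)*eV/(kB*T) = -0.15*1.602e-19/(1.381e-23*633.1) = -2.748
Step 3: exp(x) = 0.06403
Step 4: Xi = 1 + 0.06403 = 1.064

1.064


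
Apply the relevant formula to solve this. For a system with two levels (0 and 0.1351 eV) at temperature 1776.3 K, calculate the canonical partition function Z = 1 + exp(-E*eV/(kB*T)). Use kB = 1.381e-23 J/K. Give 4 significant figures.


Step 1: Compute beta*E = E*eV/(kB*T) = 0.1351*1.602e-19/(1.381e-23*1776.3) = 0.8823
Step 2: exp(-beta*E) = exp(-0.8823) = 0.4138
Step 3: Z = 1 + 0.4138 = 1.414

1.414


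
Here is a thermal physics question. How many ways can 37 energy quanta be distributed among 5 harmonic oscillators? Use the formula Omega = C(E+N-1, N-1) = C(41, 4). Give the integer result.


Step 1: Use binomial coefficient C(41, 4)
Step 2: Numerator = 41! / 37!
Step 3: Denominator = 4!
Step 4: Omega = 101270

101270


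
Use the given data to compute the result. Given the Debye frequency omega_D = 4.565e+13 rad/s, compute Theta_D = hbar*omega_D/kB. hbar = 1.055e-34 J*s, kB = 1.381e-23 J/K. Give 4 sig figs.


Step 1: hbar*omega_D = 1.055e-34 * 4.565e+13 = 4.816e-21 J
Step 2: Theta_D = 4.816e-21 / 1.381e-23
Step 3: Theta_D = 348.7 K

348.7


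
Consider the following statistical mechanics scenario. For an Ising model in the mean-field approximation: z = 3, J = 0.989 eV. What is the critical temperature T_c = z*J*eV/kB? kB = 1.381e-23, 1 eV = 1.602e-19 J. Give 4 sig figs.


Step 1: z*J = 3*0.989 = 2.967 eV
Step 2: Convert to Joules: 2.967*1.602e-19 = 4.753e-19 J
Step 3: T_c = 4.753e-19 / 1.381e-23 = 3.442e+04 K

3.442e+04


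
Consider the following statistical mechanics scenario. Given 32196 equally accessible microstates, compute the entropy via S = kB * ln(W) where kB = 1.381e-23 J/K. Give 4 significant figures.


Step 1: ln(W) = ln(32196) = 10.38
Step 2: S = kB * ln(W) = 1.381e-23 * 10.38
Step 3: S = 1.433e-22 J/K

1.433e-22


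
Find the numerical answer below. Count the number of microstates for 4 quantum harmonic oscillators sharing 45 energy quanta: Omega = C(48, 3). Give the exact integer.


Step 1: Use binomial coefficient C(48, 3)
Step 2: Numerator = 48! / 45!
Step 3: Denominator = 3!
Step 4: Omega = 17296

17296


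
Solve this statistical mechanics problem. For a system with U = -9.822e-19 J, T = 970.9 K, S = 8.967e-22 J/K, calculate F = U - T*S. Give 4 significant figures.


Step 1: T*S = 970.9 * 8.967e-22 = 8.706e-19 J
Step 2: F = U - T*S = -9.822e-19 - 8.706e-19
Step 3: F = -1.853e-18 J

-1.853e-18


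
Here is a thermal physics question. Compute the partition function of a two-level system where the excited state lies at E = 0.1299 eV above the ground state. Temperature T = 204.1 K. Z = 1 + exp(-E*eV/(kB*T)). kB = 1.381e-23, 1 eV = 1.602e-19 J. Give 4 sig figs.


Step 1: Compute beta*E = E*eV/(kB*T) = 0.1299*1.602e-19/(1.381e-23*204.1) = 7.383
Step 2: exp(-beta*E) = exp(-7.383) = 0.0006217
Step 3: Z = 1 + 0.0006217 = 1.001

1.001


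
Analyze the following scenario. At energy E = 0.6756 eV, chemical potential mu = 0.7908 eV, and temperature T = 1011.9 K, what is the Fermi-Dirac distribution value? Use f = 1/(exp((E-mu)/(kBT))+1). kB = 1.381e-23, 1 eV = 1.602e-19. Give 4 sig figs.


Step 1: (E - mu) = 0.6756 - 0.7908 = -0.1152 eV
Step 2: Convert: (E-mu)*eV = -1.846e-20 J
Step 3: x = (E-mu)*eV/(kB*T) = -1.321
Step 4: f = 1/(exp(-1.321)+1) = 0.7893

0.7893


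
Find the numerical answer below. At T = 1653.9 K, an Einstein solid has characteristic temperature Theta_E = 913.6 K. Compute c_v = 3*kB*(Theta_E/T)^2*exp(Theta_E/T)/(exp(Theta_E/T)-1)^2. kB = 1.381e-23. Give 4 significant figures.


Step 1: x = Theta_E/T = 913.6/1653.9 = 0.5524
Step 2: x^2 = 0.3051
Step 3: exp(x) = 1.737
Step 4: c_v = 3*1.381e-23*0.3051*1.737/(1.737-1)^2 = 4.039e-23

4.039e-23


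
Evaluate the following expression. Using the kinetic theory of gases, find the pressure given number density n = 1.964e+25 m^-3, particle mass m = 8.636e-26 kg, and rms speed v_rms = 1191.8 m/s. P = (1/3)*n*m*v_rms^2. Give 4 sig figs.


Step 1: v_rms^2 = 1191.8^2 = 1.42e+06
Step 2: n*m = 1.964e+25*8.636e-26 = 1.696
Step 3: P = (1/3)*1.696*1.42e+06 = 8.03e+05 Pa

8.03e+05


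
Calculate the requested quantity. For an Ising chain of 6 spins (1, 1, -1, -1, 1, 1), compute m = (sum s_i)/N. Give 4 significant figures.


Step 1: Count up spins (+1): 4, down spins (-1): 2
Step 2: Total magnetization M = 4 - 2 = 2
Step 3: m = M/N = 2/6 = 0.3333

0.3333


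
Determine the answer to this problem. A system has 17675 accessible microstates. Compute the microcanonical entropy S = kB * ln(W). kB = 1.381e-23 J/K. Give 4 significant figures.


Step 1: ln(W) = ln(17675) = 9.78
Step 2: S = kB * ln(W) = 1.381e-23 * 9.78
Step 3: S = 1.351e-22 J/K

1.351e-22


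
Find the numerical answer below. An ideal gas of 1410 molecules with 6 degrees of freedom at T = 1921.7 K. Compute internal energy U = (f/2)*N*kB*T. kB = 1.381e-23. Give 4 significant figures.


Step 1: f/2 = 6/2 = 3.0
Step 2: N*kB*T = 1410*1.381e-23*1921.7 = 3.742e-17
Step 3: U = 3.0 * 3.742e-17 = 1.123e-16 J

1.123e-16


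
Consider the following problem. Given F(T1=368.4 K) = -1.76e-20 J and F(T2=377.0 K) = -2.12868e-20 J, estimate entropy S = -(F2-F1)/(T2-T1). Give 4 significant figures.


Step 1: dF = F2 - F1 = -2.12868e-20 - (-1.76e-20) = -3.6868e-21 J
Step 2: dT = T2 - T1 = 377.0 - 368.4 = 8.6 K
Step 3: S = -dF/dT = -(-3.6868e-21)/8.6 = 4.287e-22 J/K

4.287e-22


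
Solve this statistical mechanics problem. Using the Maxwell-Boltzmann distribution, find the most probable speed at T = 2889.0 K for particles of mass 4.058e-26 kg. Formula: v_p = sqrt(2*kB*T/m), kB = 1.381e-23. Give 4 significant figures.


Step 1: Numerator = 2*kB*T = 2*1.381e-23*2889.0 = 7.979e-20
Step 2: Ratio = 7.979e-20 / 4.058e-26 = 1.966e+06
Step 3: v_p = sqrt(1.966e+06) = 1402 m/s

1402


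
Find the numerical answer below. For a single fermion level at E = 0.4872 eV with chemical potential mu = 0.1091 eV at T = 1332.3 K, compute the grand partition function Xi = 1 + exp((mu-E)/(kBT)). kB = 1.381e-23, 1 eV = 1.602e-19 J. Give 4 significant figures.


Step 1: (mu - E) = 0.1091 - 0.4872 = -0.3781 eV
Step 2: x = (mu-E)*eV/(kB*T) = -0.3781*1.602e-19/(1.381e-23*1332.3) = -3.292
Step 3: exp(x) = 0.03718
Step 4: Xi = 1 + 0.03718 = 1.037

1.037


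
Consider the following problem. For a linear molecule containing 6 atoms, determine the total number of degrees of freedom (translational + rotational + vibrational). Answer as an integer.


Step 1: Translational DOF = 3
Step 2: Rotational DOF (linear) = 2
Step 3: Vibrational DOF = 3*6 - 5 = 13
Step 4: Total = 3 + 2 + 13 = 18

18


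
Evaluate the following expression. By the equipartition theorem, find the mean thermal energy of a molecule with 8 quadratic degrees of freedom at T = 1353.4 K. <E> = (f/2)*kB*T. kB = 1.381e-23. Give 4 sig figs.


Step 1: f/2 = 8/2 = 4
Step 2: kB*T = 1.381e-23 * 1353.4 = 1.869e-20
Step 3: <E> = 4 * 1.869e-20 = 7.476e-20 J

7.476e-20


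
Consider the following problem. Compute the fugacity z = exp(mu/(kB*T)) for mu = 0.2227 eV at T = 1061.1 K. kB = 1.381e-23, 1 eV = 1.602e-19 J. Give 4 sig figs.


Step 1: Convert mu to Joules: 0.2227*1.602e-19 = 3.568e-20 J
Step 2: kB*T = 1.381e-23*1061.1 = 1.465e-20 J
Step 3: mu/(kB*T) = 2.435
Step 4: z = exp(2.435) = 11.41

11.41


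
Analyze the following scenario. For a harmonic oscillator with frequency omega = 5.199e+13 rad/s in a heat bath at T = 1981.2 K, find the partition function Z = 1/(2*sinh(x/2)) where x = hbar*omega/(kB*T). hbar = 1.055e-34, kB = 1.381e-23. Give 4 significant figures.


Step 1: Compute x = hbar*omega/(kB*T) = 1.055e-34*5.199e+13/(1.381e-23*1981.2) = 0.2005
Step 2: x/2 = 0.1002
Step 3: sinh(x/2) = 0.1004
Step 4: Z = 1/(2*0.1004) = 4.98

4.98


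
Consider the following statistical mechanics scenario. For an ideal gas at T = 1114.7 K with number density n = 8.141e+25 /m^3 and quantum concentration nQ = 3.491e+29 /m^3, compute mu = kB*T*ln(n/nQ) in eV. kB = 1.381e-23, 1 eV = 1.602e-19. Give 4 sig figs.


Step 1: n/nQ = 8.141e+25/3.491e+29 = 0.0002332
Step 2: ln(n/nQ) = -8.364
Step 3: mu = kB*T*ln(n/nQ) = 1.539e-20*-8.364 = -1.287e-19 J
Step 4: Convert to eV: -1.287e-19/1.602e-19 = -0.8037 eV

-0.8037


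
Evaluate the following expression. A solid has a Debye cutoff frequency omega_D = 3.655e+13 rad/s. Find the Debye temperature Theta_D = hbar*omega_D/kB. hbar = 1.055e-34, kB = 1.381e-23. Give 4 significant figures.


Step 1: hbar*omega_D = 1.055e-34 * 3.655e+13 = 3.856e-21 J
Step 2: Theta_D = 3.856e-21 / 1.381e-23
Step 3: Theta_D = 279.2 K

279.2


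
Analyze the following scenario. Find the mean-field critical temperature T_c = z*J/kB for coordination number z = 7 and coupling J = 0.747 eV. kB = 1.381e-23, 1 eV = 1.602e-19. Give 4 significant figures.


Step 1: z*J = 7*0.747 = 5.229 eV
Step 2: Convert to Joules: 5.229*1.602e-19 = 8.377e-19 J
Step 3: T_c = 8.377e-19 / 1.381e-23 = 6.066e+04 K

6.066e+04


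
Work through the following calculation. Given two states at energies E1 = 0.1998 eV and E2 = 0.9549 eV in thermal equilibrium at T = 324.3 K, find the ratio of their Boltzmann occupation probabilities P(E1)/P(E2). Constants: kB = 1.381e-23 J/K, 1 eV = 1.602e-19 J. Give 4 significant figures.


Step 1: Compute energy difference dE = E1 - E2 = 0.1998 - 0.9549 = -0.7551 eV
Step 2: Convert to Joules: dE_J = -0.7551 * 1.602e-19 = -1.21e-19 J
Step 3: Compute exponent = -dE_J / (kB * T) = -(-1.21e-19) / (1.381e-23 * 324.3) = 27.01
Step 4: P(E1)/P(E2) = exp(27.01) = 5.375e+11

5.375e+11


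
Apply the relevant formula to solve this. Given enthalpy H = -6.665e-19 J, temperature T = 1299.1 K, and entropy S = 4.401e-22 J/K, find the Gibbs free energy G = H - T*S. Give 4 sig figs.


Step 1: T*S = 1299.1 * 4.401e-22 = 5.717e-19 J
Step 2: G = H - T*S = -6.665e-19 - 5.717e-19
Step 3: G = -1.238e-18 J

-1.238e-18


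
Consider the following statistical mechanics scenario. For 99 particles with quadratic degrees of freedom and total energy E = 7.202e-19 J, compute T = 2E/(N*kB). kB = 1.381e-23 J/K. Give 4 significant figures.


Step 1: Numerator = 2*E = 2*7.202e-19 = 1.44e-18 J
Step 2: Denominator = N*kB = 99*1.381e-23 = 1.367e-21
Step 3: T = 1.44e-18 / 1.367e-21 = 1054 K

1054


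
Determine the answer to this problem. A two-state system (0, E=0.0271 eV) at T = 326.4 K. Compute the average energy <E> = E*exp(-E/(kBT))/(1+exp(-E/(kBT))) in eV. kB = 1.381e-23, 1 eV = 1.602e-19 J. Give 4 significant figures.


Step 1: beta*E = 0.0271*1.602e-19/(1.381e-23*326.4) = 0.9631
Step 2: exp(-beta*E) = 0.3817
Step 3: <E> = 0.0271*0.3817/(1+0.3817) = 0.007486 eV

0.007486


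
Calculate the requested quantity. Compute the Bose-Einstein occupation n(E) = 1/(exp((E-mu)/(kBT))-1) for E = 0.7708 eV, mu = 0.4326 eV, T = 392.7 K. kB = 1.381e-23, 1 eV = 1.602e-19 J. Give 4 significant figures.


Step 1: (E - mu) = 0.3382 eV
Step 2: x = (E-mu)*eV/(kB*T) = 0.3382*1.602e-19/(1.381e-23*392.7) = 9.99
Step 3: exp(x) = 2.182e+04
Step 4: n = 1/(exp(x)-1) = 4.584e-05

4.584e-05


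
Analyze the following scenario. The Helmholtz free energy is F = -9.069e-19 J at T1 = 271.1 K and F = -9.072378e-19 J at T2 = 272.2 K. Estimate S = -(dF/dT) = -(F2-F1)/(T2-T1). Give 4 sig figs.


Step 1: dF = F2 - F1 = -9.072378e-19 - (-9.069e-19) = -3.378e-22 J
Step 2: dT = T2 - T1 = 272.2 - 271.1 = 1.1 K
Step 3: S = -dF/dT = -(-3.378e-22)/1.1 = 3.071e-22 J/K

3.071e-22


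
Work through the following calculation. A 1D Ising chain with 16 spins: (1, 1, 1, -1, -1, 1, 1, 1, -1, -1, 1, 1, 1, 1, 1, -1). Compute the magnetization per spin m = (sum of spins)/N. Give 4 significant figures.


Step 1: Count up spins (+1): 11, down spins (-1): 5
Step 2: Total magnetization M = 11 - 5 = 6
Step 3: m = M/N = 6/16 = 0.375

0.375


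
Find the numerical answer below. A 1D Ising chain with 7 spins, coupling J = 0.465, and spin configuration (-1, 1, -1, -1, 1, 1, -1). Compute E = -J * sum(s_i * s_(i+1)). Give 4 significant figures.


Step 1: Nearest-neighbor products: -1, -1, 1, -1, 1, -1
Step 2: Sum of products = -2
Step 3: E = -0.465 * -2 = 0.93

0.93


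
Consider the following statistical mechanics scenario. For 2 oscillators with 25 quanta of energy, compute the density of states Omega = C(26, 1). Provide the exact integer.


Step 1: Use binomial coefficient C(26, 1)
Step 2: Numerator = 26! / 25!
Step 3: Denominator = 1!
Step 4: Omega = 26

26


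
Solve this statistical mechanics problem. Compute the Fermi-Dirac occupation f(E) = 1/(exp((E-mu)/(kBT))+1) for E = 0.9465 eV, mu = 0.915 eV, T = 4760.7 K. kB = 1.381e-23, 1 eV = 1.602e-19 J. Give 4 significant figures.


Step 1: (E - mu) = 0.9465 - 0.915 = 0.0315 eV
Step 2: Convert: (E-mu)*eV = 5.046e-21 J
Step 3: x = (E-mu)*eV/(kB*T) = 0.07676
Step 4: f = 1/(exp(0.07676)+1) = 0.4808

0.4808


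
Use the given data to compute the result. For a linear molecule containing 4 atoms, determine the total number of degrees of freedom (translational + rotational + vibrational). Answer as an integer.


Step 1: Translational DOF = 3
Step 2: Rotational DOF (linear) = 2
Step 3: Vibrational DOF = 3*4 - 5 = 7
Step 4: Total = 3 + 2 + 7 = 12

12


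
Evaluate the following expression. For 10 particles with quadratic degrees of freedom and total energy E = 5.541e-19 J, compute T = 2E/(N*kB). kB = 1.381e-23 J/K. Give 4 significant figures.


Step 1: Numerator = 2*E = 2*5.541e-19 = 1.108e-18 J
Step 2: Denominator = N*kB = 10*1.381e-23 = 1.381e-22
Step 3: T = 1.108e-18 / 1.381e-22 = 8025 K

8025


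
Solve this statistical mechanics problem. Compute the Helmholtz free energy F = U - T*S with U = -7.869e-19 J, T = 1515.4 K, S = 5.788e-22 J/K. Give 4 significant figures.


Step 1: T*S = 1515.4 * 5.788e-22 = 8.771e-19 J
Step 2: F = U - T*S = -7.869e-19 - 8.771e-19
Step 3: F = -1.664e-18 J

-1.664e-18


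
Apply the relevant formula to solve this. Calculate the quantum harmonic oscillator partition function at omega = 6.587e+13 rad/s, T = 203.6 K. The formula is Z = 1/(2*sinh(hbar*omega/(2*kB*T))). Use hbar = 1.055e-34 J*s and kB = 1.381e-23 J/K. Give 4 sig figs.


Step 1: Compute x = hbar*omega/(kB*T) = 1.055e-34*6.587e+13/(1.381e-23*203.6) = 2.472
Step 2: x/2 = 1.236
Step 3: sinh(x/2) = 1.575
Step 4: Z = 1/(2*1.575) = 0.3174

0.3174


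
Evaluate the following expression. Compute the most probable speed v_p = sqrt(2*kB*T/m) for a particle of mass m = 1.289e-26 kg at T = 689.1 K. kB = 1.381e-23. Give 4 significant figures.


Step 1: Numerator = 2*kB*T = 2*1.381e-23*689.1 = 1.903e-20
Step 2: Ratio = 1.903e-20 / 1.289e-26 = 1.477e+06
Step 3: v_p = sqrt(1.477e+06) = 1215 m/s

1215


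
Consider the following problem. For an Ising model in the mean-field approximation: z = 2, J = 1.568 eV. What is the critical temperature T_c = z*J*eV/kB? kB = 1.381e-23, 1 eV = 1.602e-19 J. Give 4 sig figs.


Step 1: z*J = 2*1.568 = 3.136 eV
Step 2: Convert to Joules: 3.136*1.602e-19 = 5.024e-19 J
Step 3: T_c = 5.024e-19 / 1.381e-23 = 3.638e+04 K

3.638e+04


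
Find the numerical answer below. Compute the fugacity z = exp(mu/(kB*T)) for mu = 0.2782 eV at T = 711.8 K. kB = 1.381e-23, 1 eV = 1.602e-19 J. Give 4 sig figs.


Step 1: Convert mu to Joules: 0.2782*1.602e-19 = 4.457e-20 J
Step 2: kB*T = 1.381e-23*711.8 = 9.83e-21 J
Step 3: mu/(kB*T) = 4.534
Step 4: z = exp(4.534) = 93.12

93.12


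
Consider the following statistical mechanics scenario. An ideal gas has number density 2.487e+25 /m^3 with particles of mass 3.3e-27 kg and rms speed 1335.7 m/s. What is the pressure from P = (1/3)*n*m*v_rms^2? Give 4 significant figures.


Step 1: v_rms^2 = 1335.7^2 = 1.784e+06
Step 2: n*m = 2.487e+25*3.3e-27 = 0.08207
Step 3: P = (1/3)*0.08207*1.784e+06 = 4.881e+04 Pa

4.881e+04


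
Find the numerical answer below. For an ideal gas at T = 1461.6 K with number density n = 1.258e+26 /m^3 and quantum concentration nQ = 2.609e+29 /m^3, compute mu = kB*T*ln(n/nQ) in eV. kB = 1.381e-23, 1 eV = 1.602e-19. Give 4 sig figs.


Step 1: n/nQ = 1.258e+26/2.609e+29 = 0.0004822
Step 2: ln(n/nQ) = -7.637
Step 3: mu = kB*T*ln(n/nQ) = 2.018e-20*-7.637 = -1.542e-19 J
Step 4: Convert to eV: -1.542e-19/1.602e-19 = -0.9623 eV

-0.9623


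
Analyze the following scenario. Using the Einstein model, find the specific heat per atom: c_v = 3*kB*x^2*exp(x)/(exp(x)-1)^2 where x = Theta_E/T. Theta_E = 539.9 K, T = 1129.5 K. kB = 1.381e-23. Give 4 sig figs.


Step 1: x = Theta_E/T = 539.9/1129.5 = 0.478
Step 2: x^2 = 0.2285
Step 3: exp(x) = 1.613
Step 4: c_v = 3*1.381e-23*0.2285*1.613/(1.613-1)^2 = 4.065e-23

4.065e-23


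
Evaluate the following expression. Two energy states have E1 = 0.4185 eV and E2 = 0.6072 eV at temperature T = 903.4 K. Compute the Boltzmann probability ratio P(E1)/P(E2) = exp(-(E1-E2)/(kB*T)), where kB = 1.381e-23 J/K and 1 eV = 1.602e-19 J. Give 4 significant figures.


Step 1: Compute energy difference dE = E1 - E2 = 0.4185 - 0.6072 = -0.1887 eV
Step 2: Convert to Joules: dE_J = -0.1887 * 1.602e-19 = -3.023e-20 J
Step 3: Compute exponent = -dE_J / (kB * T) = -(-3.023e-20) / (1.381e-23 * 903.4) = 2.423
Step 4: P(E1)/P(E2) = exp(2.423) = 11.28

11.28
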